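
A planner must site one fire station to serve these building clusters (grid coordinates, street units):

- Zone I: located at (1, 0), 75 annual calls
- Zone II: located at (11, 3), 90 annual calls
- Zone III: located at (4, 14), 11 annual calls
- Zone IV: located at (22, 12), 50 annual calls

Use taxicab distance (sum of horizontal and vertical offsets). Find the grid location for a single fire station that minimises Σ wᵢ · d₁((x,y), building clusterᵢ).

Manhattan distance separates: Σwᵢ(|x−xᵢ|+|y−yᵢ|) = Σwᵢ|x−xᵢ| + Σwᵢ|y−yᵢ|, so x and y are optimised independently as 1-D weighted medians.
Total weight W = 226; half = 113.
x-coordinate, sorted with cumulative weight:
  x=1 (Zone I, w=75) cum 75
  x=4 (Zone III, w=11) cum 86
  x=11 (Zone II, w=90) cum 176  ← median
  x=22 (Zone IV, w=50) cum 226
⇒ x* = 11
y-coordinate, sorted with cumulative weight:
  y=0 (Zone I, w=75) cum 75
  y=3 (Zone II, w=90) cum 165  ← median
  y=12 (Zone IV, w=50) cum 215
  y=14 (Zone III, w=11) cum 226
⇒ y* = 3

(11, 3)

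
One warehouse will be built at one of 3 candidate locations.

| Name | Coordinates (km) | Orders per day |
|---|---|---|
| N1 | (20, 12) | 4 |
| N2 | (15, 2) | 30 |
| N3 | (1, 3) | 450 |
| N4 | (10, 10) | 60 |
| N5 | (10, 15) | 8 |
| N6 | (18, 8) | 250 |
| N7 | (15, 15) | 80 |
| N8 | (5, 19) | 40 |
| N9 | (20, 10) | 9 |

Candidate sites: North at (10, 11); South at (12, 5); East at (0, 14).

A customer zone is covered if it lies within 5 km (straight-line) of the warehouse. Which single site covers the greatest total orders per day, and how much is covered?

Coverage radius r = 5 km; a point is covered iff (Δx)²+(Δy)² ≤ 5² = 25.
  North (10, 11): covers {N4, N5} → 68
  South (12, 5): covers {N2} → 30
  East (0, 14): covers {none} → 0
Maximum coverage at North: 68 orders per day.

North, covering 68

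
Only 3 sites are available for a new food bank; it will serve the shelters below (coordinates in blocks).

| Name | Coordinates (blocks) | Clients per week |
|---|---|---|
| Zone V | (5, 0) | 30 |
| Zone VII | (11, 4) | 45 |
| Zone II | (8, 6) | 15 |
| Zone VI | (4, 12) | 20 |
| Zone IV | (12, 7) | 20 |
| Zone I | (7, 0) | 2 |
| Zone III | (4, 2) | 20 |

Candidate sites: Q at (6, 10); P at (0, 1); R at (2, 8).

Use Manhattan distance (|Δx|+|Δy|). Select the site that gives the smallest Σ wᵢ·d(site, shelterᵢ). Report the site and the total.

Q, total 1397 blocks

Total weighted distance at each candidate:
  Q (6, 10): total = 1397
  P (0, 1): total = 1781
  R (2, 8): total = 1561
Minimum is at Q with total 1397 blocks.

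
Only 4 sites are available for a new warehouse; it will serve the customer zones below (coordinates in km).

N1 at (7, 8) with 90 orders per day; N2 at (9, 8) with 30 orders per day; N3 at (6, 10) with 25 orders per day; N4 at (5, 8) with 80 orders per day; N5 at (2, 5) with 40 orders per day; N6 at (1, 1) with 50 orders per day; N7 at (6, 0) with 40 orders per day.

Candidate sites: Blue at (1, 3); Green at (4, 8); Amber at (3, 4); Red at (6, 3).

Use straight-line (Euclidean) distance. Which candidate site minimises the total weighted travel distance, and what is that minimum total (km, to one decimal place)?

Green, total 1425.6 km

Total weighted distance at each candidate:
  Blue (1, 3): total = 2135.9
  Green (4, 8): total = 1425.6
  Amber (3, 4): total = 1687.8
  Red (6, 3): total = 1784.9
Minimum is at Green with total 1425.6 km.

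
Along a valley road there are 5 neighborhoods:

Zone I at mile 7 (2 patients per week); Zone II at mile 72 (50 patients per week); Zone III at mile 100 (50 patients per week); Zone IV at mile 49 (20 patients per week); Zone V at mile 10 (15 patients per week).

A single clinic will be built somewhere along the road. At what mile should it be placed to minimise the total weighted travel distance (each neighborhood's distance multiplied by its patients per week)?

x = 72

For a sum of weighted absolute distances on a line, the optimum is the weighted median (not the mean). Total weight W = 137; half-weight = 68.5.
Sort by position and accumulate weight:
  mile 7 (Zone I, w=2) → cum 2
  mile 10 (Zone V, w=15) → cum 17
  mile 49 (Zone IV, w=20) → cum 37
  mile 72 (Zone II, w=50) → cum 87  ≥ 68.5 → median here
  mile 100 (Zone III, w=50) → cum 137
Optimal location: mile 72.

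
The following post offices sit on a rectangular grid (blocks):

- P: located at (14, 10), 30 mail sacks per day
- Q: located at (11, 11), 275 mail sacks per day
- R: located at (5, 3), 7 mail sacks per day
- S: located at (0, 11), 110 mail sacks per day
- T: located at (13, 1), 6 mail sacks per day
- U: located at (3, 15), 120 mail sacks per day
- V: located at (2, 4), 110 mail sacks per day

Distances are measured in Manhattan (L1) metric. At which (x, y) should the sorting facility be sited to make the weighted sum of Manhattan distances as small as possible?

(3, 11)

Manhattan distance separates: Σwᵢ(|x−xᵢ|+|y−yᵢ|) = Σwᵢ|x−xᵢ| + Σwᵢ|y−yᵢ|, so x and y are optimised independently as 1-D weighted medians.
Total weight W = 658; half = 329.
x-coordinate, sorted with cumulative weight:
  x=0 (S, w=110) cum 110
  x=2 (V, w=110) cum 220
  x=3 (U, w=120) cum 340  ← median
  x=5 (R, w=7) cum 347
  x=11 (Q, w=275) cum 622
  x=13 (T, w=6) cum 628
  x=14 (P, w=30) cum 658
⇒ x* = 3
y-coordinate, sorted with cumulative weight:
  y=1 (T, w=6) cum 6
  y=3 (R, w=7) cum 13
  y=4 (V, w=110) cum 123
  y=10 (P, w=30) cum 153
  y=11 (Q, w=275) cum 428  ← median
  y=11 (S, w=110) cum 538
  y=15 (U, w=120) cum 658
⇒ y* = 11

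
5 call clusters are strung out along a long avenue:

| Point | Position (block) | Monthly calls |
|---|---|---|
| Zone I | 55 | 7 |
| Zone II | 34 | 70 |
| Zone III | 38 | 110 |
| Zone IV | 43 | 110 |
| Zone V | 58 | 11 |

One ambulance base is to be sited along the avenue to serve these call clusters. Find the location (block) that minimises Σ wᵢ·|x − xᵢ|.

For a sum of weighted absolute distances on a line, the optimum is the weighted median (not the mean). Total weight W = 308; half-weight = 154.
Sort by position and accumulate weight:
  block 34 (Zone II, w=70) → cum 70
  block 38 (Zone III, w=110) → cum 180  ≥ 154 → median here
  block 43 (Zone IV, w=110) → cum 290
  block 55 (Zone I, w=7) → cum 297
  block 58 (Zone V, w=11) → cum 308
Optimal location: block 38.

x = 38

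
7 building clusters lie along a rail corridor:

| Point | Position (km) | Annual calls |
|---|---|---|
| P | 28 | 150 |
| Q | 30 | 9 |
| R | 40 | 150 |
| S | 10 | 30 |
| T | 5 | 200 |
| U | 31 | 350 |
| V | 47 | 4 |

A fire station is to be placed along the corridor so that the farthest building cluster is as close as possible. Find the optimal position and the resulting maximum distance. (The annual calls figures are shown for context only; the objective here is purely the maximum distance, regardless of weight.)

location 26, max distance 21

The 1-center on a line is the midpoint of the two extreme points: leftmost at 5, rightmost at 47.
Optimal location = (5 + 47)/2 = 26; maximum distance = (47 − 5)/2 = 21.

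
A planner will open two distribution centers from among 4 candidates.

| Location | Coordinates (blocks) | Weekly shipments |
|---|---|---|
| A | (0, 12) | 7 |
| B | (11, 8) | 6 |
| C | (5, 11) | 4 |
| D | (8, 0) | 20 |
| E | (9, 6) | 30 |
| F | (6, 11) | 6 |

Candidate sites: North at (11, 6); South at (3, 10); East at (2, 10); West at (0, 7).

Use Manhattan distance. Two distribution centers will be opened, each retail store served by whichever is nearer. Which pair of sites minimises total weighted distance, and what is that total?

Evaluate every pair (each demand assigned to the nearer of the two):
  {North, South}: total = 323
  {North, East}: total = 326
  {North, West}: total = 383
  {South, East}: total = 724
  {South, West}: total = 731
  {East, West}: total = 740
Best pair: {North, South} with total 323.

{North, South}, total 323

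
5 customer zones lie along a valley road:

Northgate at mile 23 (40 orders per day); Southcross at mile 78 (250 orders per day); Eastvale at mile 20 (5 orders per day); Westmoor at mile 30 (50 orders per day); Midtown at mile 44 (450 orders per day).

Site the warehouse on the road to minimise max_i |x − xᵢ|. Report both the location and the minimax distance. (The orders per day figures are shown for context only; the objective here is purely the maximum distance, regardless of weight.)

The 1-center on a line is the midpoint of the two extreme points: leftmost at 20, rightmost at 78.
Optimal location = (20 + 78)/2 = 49; maximum distance = (78 − 20)/2 = 29.

location 49, max distance 29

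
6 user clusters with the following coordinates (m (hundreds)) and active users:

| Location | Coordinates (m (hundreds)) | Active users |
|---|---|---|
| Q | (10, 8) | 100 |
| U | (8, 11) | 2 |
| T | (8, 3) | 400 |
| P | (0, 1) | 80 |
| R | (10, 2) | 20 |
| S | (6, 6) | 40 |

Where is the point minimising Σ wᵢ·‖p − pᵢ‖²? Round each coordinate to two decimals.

(7.25, 3.71)

The minimiser of Σwᵢ‖p−pᵢ‖² is the weighted centroid p* = (Σwᵢpᵢ)/(Σwᵢ).
Σwᵢ = 642.
Σwᵢxᵢ = 100·10 + 2·8 + 400·8 + 80·0 + 20·10 + 40·6 = 4656.
Σwᵢyᵢ = 100·8 + 2·11 + 400·3 + 80·1 + 20·2 + 40·6 = 2382.
x* = 4656/642 = 7.25, y* = 2382/642 = 3.71.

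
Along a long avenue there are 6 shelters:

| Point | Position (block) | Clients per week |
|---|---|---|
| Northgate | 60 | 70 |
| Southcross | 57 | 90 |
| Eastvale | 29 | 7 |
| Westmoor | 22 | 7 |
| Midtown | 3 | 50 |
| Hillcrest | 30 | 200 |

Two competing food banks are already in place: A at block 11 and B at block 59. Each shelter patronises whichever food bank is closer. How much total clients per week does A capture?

264

The indifferent point is the midpoint (11+59)/2 = 35; shelters left of it (closer to A at 11) go to A, those right go to B.
  Midtown at 3 (w=50) → A
  Westmoor at 22 (w=7) → A
  Eastvale at 29 (w=7) → A
  Hillcrest at 30 (w=200) → A
  Southcross at 57 (w=90) → B
  Northgate at 60 (w=70) → B
A captures 264; B captures 160.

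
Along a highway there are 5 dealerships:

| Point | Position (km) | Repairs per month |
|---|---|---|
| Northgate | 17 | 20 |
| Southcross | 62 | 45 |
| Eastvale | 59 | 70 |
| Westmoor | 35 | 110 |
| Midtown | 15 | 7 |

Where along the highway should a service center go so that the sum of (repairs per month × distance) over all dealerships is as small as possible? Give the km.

For a sum of weighted absolute distances on a line, the optimum is the weighted median (not the mean). Total weight W = 252; half-weight = 126.
Sort by position and accumulate weight:
  km 15 (Midtown, w=7) → cum 7
  km 17 (Northgate, w=20) → cum 27
  km 35 (Westmoor, w=110) → cum 137  ≥ 126 → median here
  km 59 (Eastvale, w=70) → cum 207
  km 62 (Southcross, w=45) → cum 252
Optimal location: km 35.

x = 35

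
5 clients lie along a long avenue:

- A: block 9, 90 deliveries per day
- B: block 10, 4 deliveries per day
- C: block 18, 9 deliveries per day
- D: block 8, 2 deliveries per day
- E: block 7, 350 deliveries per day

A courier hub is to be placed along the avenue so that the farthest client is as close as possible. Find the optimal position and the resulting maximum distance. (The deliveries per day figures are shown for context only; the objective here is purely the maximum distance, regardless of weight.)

The 1-center on a line is the midpoint of the two extreme points: leftmost at 7, rightmost at 18.
Optimal location = (7 + 18)/2 = 12.5; maximum distance = (18 − 7)/2 = 5.5.

location 12.5, max distance 5.5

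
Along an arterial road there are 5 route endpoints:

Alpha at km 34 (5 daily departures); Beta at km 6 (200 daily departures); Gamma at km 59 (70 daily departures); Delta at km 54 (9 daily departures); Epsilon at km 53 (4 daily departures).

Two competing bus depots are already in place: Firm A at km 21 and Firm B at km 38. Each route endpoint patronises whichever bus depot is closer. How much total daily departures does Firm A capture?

The indifferent point is the midpoint (21+38)/2 = 29.5; route endpoints left of it (closer to Firm A at 21) go to Firm A, those right go to Firm B.
  Beta at 6 (w=200) → Firm A
  Alpha at 34 (w=5) → Firm B
  Epsilon at 53 (w=4) → Firm B
  Delta at 54 (w=9) → Firm B
  Gamma at 59 (w=70) → Firm B
Firm A captures 200; Firm B captures 88.

200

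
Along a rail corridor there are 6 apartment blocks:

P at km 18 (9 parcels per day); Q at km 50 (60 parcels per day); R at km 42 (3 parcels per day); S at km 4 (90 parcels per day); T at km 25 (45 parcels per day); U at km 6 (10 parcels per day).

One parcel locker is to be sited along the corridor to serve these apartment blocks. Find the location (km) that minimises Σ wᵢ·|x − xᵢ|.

x = 18

For a sum of weighted absolute distances on a line, the optimum is the weighted median (not the mean). Total weight W = 217; half-weight = 108.5.
Sort by position and accumulate weight:
  km 4 (S, w=90) → cum 90
  km 6 (U, w=10) → cum 100
  km 18 (P, w=9) → cum 109  ≥ 108.5 → median here
  km 25 (T, w=45) → cum 154
  km 42 (R, w=3) → cum 157
  km 50 (Q, w=60) → cum 217
Optimal location: km 18.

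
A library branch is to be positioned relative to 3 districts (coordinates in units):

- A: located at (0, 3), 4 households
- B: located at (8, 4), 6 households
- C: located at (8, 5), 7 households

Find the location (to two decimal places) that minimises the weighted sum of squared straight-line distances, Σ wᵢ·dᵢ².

(6.12, 4.18)

The minimiser of Σwᵢ‖p−pᵢ‖² is the weighted centroid p* = (Σwᵢpᵢ)/(Σwᵢ).
Σwᵢ = 17.
Σwᵢxᵢ = 4·0 + 6·8 + 7·8 = 104.
Σwᵢyᵢ = 4·3 + 6·4 + 7·5 = 71.
x* = 104/17 = 6.12, y* = 71/17 = 4.18.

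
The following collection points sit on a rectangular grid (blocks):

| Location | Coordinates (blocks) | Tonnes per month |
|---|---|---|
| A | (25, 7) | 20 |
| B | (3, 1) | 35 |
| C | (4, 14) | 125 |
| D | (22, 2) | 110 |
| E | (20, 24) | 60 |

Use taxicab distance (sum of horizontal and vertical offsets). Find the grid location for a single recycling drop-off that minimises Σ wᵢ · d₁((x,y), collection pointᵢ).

Manhattan distance separates: Σwᵢ(|x−xᵢ|+|y−yᵢ|) = Σwᵢ|x−xᵢ| + Σwᵢ|y−yᵢ|, so x and y are optimised independently as 1-D weighted medians.
Total weight W = 350; half = 175.
x-coordinate, sorted with cumulative weight:
  x=3 (B, w=35) cum 35
  x=4 (C, w=125) cum 160
  x=20 (E, w=60) cum 220  ← median
  x=22 (D, w=110) cum 330
  x=25 (A, w=20) cum 350
⇒ x* = 20
y-coordinate, sorted with cumulative weight:
  y=1 (B, w=35) cum 35
  y=2 (D, w=110) cum 145
  y=7 (A, w=20) cum 165
  y=14 (C, w=125) cum 290  ← median
  y=24 (E, w=60) cum 350
⇒ y* = 14

(20, 14)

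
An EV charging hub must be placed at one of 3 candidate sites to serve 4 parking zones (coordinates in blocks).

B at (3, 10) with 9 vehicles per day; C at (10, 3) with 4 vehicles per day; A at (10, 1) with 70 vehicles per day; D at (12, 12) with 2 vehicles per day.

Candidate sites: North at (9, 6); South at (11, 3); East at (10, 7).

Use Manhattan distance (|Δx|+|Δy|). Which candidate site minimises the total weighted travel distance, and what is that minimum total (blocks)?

South, total 369 blocks

Total weighted distance at each candidate:
  North (9, 6): total = 544
  South (11, 3): total = 369
  East (10, 7): total = 540
Minimum is at South with total 369 blocks.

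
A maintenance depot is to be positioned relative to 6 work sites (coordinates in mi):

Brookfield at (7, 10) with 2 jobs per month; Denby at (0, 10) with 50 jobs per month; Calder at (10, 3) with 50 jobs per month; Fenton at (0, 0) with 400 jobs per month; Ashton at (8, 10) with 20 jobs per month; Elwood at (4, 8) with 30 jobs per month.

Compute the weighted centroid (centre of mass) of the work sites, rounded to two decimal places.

The minimiser of Σwᵢ‖p−pᵢ‖² is the weighted centroid p* = (Σwᵢpᵢ)/(Σwᵢ).
Σwᵢ = 552.
Σwᵢxᵢ = 2·7 + 50·0 + 50·10 + 400·0 + 20·8 + 30·4 = 794.
Σwᵢyᵢ = 2·10 + 50·10 + 50·3 + 400·0 + 20·10 + 30·8 = 1110.
x* = 794/552 = 1.44, y* = 1110/552 = 2.01.

(1.44, 2.01)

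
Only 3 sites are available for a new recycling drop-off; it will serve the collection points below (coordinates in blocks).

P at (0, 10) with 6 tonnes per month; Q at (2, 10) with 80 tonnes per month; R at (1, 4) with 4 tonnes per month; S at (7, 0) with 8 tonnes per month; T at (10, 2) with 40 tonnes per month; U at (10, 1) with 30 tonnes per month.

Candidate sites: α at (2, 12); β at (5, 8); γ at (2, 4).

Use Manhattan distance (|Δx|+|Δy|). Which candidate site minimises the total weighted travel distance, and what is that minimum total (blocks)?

Total weighted distance at each candidate:
  α (2, 12): total = 1646
  β (5, 8): total = 1354
  γ (2, 4): total = 1334
Minimum is at γ with total 1334 blocks.

γ, total 1334 blocks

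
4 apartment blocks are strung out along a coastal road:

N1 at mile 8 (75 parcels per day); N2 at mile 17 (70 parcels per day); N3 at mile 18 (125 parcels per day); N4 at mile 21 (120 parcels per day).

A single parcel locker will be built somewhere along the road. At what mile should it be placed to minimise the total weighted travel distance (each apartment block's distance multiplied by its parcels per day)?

For a sum of weighted absolute distances on a line, the optimum is the weighted median (not the mean). Total weight W = 390; half-weight = 195.
Sort by position and accumulate weight:
  mile 8 (N1, w=75) → cum 75
  mile 17 (N2, w=70) → cum 145
  mile 18 (N3, w=125) → cum 270  ≥ 195 → median here
  mile 21 (N4, w=120) → cum 390
Optimal location: mile 18.

x = 18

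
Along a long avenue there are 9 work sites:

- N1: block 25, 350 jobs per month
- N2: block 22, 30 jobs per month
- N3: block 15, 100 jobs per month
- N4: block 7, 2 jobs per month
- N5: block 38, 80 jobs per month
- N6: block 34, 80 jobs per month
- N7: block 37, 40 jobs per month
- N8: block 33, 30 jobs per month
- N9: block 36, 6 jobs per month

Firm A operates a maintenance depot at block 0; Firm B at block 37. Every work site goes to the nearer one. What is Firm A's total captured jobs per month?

102

The indifferent point is the midpoint (0+37)/2 = 18.5; work sites left of it (closer to Firm A at 0) go to Firm A, those right go to Firm B.
  N4 at 7 (w=2) → Firm A
  N3 at 15 (w=100) → Firm A
  N2 at 22 (w=30) → Firm B
  N1 at 25 (w=350) → Firm B
  N8 at 33 (w=30) → Firm B
  N6 at 34 (w=80) → Firm B
  N9 at 36 (w=6) → Firm B
  N7 at 37 (w=40) → Firm B
  N5 at 38 (w=80) → Firm B
Firm A captures 102; Firm B captures 616.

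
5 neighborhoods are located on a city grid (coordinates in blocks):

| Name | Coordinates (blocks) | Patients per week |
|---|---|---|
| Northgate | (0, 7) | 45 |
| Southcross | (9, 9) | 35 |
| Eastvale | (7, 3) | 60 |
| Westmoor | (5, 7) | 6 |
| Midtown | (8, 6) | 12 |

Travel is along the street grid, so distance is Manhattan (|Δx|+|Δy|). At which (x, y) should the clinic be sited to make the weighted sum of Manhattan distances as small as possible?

Manhattan distance separates: Σwᵢ(|x−xᵢ|+|y−yᵢ|) = Σwᵢ|x−xᵢ| + Σwᵢ|y−yᵢ|, so x and y are optimised independently as 1-D weighted medians.
Total weight W = 158; half = 79.
x-coordinate, sorted with cumulative weight:
  x=0 (Northgate, w=45) cum 45
  x=5 (Westmoor, w=6) cum 51
  x=7 (Eastvale, w=60) cum 111  ← median
  x=8 (Midtown, w=12) cum 123
  x=9 (Southcross, w=35) cum 158
⇒ x* = 7
y-coordinate, sorted with cumulative weight:
  y=3 (Eastvale, w=60) cum 60
  y=6 (Midtown, w=12) cum 72
  y=7 (Northgate, w=45) cum 117  ← median
  y=7 (Westmoor, w=6) cum 123
  y=9 (Southcross, w=35) cum 158
⇒ y* = 7

(7, 7)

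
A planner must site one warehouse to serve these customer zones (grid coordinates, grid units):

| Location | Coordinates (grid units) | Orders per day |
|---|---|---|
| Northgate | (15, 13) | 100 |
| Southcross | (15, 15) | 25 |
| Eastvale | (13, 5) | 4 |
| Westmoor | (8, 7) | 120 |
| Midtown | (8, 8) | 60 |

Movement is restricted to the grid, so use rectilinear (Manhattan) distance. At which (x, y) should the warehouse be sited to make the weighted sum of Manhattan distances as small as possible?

(8, 8)

Manhattan distance separates: Σwᵢ(|x−xᵢ|+|y−yᵢ|) = Σwᵢ|x−xᵢ| + Σwᵢ|y−yᵢ|, so x and y are optimised independently as 1-D weighted medians.
Total weight W = 309; half = 154.5.
x-coordinate, sorted with cumulative weight:
  x=8 (Westmoor, w=120) cum 120
  x=8 (Midtown, w=60) cum 180  ← median
  x=13 (Eastvale, w=4) cum 184
  x=15 (Northgate, w=100) cum 284
  x=15 (Southcross, w=25) cum 309
⇒ x* = 8
y-coordinate, sorted with cumulative weight:
  y=5 (Eastvale, w=4) cum 4
  y=7 (Westmoor, w=120) cum 124
  y=8 (Midtown, w=60) cum 184  ← median
  y=13 (Northgate, w=100) cum 284
  y=15 (Southcross, w=25) cum 309
⇒ y* = 8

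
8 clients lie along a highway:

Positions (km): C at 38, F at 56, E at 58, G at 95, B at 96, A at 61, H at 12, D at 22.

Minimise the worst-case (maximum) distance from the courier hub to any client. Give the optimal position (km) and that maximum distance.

location 54, max distance 42

The 1-center on a line is the midpoint of the two extreme points: leftmost at 12, rightmost at 96.
Optimal location = (12 + 96)/2 = 54; maximum distance = (96 − 12)/2 = 42.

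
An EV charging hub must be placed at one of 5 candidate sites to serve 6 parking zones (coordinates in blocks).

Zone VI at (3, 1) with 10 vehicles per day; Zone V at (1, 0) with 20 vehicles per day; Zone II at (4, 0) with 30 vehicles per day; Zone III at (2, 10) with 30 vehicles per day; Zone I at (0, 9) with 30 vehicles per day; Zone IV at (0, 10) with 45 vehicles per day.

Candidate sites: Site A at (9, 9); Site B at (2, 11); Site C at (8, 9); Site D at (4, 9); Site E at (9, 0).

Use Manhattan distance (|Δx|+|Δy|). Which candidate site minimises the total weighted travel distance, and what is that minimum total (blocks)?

Site B, total 1025 blocks

Total weighted distance at each candidate:
  Site A (9, 9): total = 1860
  Site B (2, 11): total = 1025
  Site C (8, 9): total = 1695
  Site D (4, 9): total = 1035
  Site E (9, 0): total = 2285
Minimum is at Site B with total 1025 blocks.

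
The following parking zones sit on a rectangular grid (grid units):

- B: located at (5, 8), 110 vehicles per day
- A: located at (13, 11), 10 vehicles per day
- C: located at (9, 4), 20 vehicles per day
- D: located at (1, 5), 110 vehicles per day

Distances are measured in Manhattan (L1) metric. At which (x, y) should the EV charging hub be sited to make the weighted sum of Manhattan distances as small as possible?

(5, 5)

Manhattan distance separates: Σwᵢ(|x−xᵢ|+|y−yᵢ|) = Σwᵢ|x−xᵢ| + Σwᵢ|y−yᵢ|, so x and y are optimised independently as 1-D weighted medians.
Total weight W = 250; half = 125.
x-coordinate, sorted with cumulative weight:
  x=1 (D, w=110) cum 110
  x=5 (B, w=110) cum 220  ← median
  x=9 (C, w=20) cum 240
  x=13 (A, w=10) cum 250
⇒ x* = 5
y-coordinate, sorted with cumulative weight:
  y=4 (C, w=20) cum 20
  y=5 (D, w=110) cum 130  ← median
  y=8 (B, w=110) cum 240
  y=11 (A, w=10) cum 250
⇒ y* = 5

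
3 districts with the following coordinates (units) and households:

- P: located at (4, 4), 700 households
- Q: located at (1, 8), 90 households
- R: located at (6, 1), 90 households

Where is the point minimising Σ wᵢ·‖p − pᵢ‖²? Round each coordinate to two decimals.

(3.90, 4.10)

The minimiser of Σwᵢ‖p−pᵢ‖² is the weighted centroid p* = (Σwᵢpᵢ)/(Σwᵢ).
Σwᵢ = 880.
Σwᵢxᵢ = 700·4 + 90·1 + 90·6 = 3430.
Σwᵢyᵢ = 700·4 + 90·8 + 90·1 = 3610.
x* = 3430/880 = 3.90, y* = 3610/880 = 4.10.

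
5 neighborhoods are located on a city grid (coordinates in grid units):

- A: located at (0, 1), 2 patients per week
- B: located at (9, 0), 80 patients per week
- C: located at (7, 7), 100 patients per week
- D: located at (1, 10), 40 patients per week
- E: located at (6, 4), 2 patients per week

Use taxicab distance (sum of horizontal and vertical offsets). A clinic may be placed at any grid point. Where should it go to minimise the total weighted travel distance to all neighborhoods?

Manhattan distance separates: Σwᵢ(|x−xᵢ|+|y−yᵢ|) = Σwᵢ|x−xᵢ| + Σwᵢ|y−yᵢ|, so x and y are optimised independently as 1-D weighted medians.
Total weight W = 224; half = 112.
x-coordinate, sorted with cumulative weight:
  x=0 (A, w=2) cum 2
  x=1 (D, w=40) cum 42
  x=6 (E, w=2) cum 44
  x=7 (C, w=100) cum 144  ← median
  x=9 (B, w=80) cum 224
⇒ x* = 7
y-coordinate, sorted with cumulative weight:
  y=0 (B, w=80) cum 80
  y=1 (A, w=2) cum 82
  y=4 (E, w=2) cum 84
  y=7 (C, w=100) cum 184  ← median
  y=10 (D, w=40) cum 224
⇒ y* = 7

(7, 7)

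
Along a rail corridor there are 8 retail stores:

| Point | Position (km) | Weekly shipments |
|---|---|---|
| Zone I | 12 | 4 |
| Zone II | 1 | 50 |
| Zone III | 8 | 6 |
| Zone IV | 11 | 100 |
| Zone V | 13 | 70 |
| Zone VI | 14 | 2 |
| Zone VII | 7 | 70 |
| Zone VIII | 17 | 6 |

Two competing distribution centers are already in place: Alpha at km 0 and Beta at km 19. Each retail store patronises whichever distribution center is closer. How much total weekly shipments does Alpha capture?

The indifferent point is the midpoint (0+19)/2 = 9.5; retail stores left of it (closer to Alpha at 0) go to Alpha, those right go to Beta.
  Zone II at 1 (w=50) → Alpha
  Zone VII at 7 (w=70) → Alpha
  Zone III at 8 (w=6) → Alpha
  Zone IV at 11 (w=100) → Beta
  Zone I at 12 (w=4) → Beta
  Zone V at 13 (w=70) → Beta
  Zone VI at 14 (w=2) → Beta
  Zone VIII at 17 (w=6) → Beta
Alpha captures 126; Beta captures 182.

126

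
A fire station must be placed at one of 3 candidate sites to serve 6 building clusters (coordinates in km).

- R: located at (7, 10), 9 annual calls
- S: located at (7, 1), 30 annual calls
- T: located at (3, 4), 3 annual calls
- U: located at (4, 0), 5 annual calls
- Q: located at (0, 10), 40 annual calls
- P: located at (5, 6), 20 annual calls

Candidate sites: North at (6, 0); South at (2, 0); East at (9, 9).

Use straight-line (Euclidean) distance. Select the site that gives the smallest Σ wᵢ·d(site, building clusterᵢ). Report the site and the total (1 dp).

North, total 746.0 km

Total weighted distance at each candidate:
  North (6, 0): total = 746.0
  South (2, 0): total = 818.0
  East (9, 9): total = 804.6
Minimum is at North with total 746.0 km.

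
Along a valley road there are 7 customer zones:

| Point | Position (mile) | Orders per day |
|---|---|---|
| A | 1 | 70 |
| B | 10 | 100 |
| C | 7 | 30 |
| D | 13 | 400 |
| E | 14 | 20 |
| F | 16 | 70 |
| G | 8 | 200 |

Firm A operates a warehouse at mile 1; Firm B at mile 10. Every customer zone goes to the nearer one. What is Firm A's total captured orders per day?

The indifferent point is the midpoint (1+10)/2 = 5.5; customer zones left of it (closer to Firm A at 1) go to Firm A, those right go to Firm B.
  A at 1 (w=70) → Firm A
  C at 7 (w=30) → Firm B
  G at 8 (w=200) → Firm B
  B at 10 (w=100) → Firm B
  D at 13 (w=400) → Firm B
  E at 14 (w=20) → Firm B
  F at 16 (w=70) → Firm B
Firm A captures 70; Firm B captures 820.

70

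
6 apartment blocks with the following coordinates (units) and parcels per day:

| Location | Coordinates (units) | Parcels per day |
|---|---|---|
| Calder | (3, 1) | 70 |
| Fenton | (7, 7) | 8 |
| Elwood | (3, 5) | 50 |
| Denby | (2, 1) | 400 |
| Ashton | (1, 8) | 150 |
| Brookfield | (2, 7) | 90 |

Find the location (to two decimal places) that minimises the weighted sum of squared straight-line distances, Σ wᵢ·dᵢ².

The minimiser of Σwᵢ‖p−pᵢ‖² is the weighted centroid p* = (Σwᵢpᵢ)/(Σwᵢ).
Σwᵢ = 768.
Σwᵢxᵢ = 70·3 + 8·7 + 50·3 + 400·2 + 150·1 + 90·2 = 1546.
Σwᵢyᵢ = 70·1 + 8·7 + 50·5 + 400·1 + 150·8 + 90·7 = 2606.
x* = 1546/768 = 2.01, y* = 2606/768 = 3.39.

(2.01, 3.39)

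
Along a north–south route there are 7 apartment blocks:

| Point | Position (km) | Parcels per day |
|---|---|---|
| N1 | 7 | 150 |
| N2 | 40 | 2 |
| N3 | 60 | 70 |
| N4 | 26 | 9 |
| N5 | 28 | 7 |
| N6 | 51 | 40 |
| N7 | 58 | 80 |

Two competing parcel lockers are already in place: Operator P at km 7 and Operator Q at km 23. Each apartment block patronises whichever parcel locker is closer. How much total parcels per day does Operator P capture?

The indifferent point is the midpoint (7+23)/2 = 15; apartment blocks left of it (closer to Operator P at 7) go to Operator P, those right go to Operator Q.
  N1 at 7 (w=150) → Operator P
  N4 at 26 (w=9) → Operator Q
  N5 at 28 (w=7) → Operator Q
  N2 at 40 (w=2) → Operator Q
  N6 at 51 (w=40) → Operator Q
  N7 at 58 (w=80) → Operator Q
  N3 at 60 (w=70) → Operator Q
Operator P captures 150; Operator Q captures 208.

150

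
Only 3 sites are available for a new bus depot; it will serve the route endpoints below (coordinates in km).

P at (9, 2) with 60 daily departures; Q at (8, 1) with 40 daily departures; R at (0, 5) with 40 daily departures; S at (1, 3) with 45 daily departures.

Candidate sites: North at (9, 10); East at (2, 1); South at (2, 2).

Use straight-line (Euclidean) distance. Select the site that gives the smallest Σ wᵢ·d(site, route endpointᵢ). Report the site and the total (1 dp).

South, total 871.2 km

Total weighted distance at each candidate:
  North (9, 10): total = 1732.4
  East (2, 1): total = 943.8
  South (2, 2): total = 871.2
Minimum is at South with total 871.2 km.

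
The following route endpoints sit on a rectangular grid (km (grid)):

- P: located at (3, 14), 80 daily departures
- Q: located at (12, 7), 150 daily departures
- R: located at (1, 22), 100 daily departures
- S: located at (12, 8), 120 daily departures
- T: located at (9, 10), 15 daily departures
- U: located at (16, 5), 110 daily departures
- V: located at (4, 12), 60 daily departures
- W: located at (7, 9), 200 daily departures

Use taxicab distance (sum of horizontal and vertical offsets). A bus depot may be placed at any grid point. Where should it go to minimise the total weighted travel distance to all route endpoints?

Manhattan distance separates: Σwᵢ(|x−xᵢ|+|y−yᵢ|) = Σwᵢ|x−xᵢ| + Σwᵢ|y−yᵢ|, so x and y are optimised independently as 1-D weighted medians.
Total weight W = 835; half = 417.5.
x-coordinate, sorted with cumulative weight:
  x=1 (R, w=100) cum 100
  x=3 (P, w=80) cum 180
  x=4 (V, w=60) cum 240
  x=7 (W, w=200) cum 440  ← median
  x=9 (T, w=15) cum 455
  x=12 (Q, w=150) cum 605
  x=12 (S, w=120) cum 725
  x=16 (U, w=110) cum 835
⇒ x* = 7
y-coordinate, sorted with cumulative weight:
  y=5 (U, w=110) cum 110
  y=7 (Q, w=150) cum 260
  y=8 (S, w=120) cum 380
  y=9 (W, w=200) cum 580  ← median
  y=10 (T, w=15) cum 595
  y=12 (V, w=60) cum 655
  y=14 (P, w=80) cum 735
  y=22 (R, w=100) cum 835
⇒ y* = 9

(7, 9)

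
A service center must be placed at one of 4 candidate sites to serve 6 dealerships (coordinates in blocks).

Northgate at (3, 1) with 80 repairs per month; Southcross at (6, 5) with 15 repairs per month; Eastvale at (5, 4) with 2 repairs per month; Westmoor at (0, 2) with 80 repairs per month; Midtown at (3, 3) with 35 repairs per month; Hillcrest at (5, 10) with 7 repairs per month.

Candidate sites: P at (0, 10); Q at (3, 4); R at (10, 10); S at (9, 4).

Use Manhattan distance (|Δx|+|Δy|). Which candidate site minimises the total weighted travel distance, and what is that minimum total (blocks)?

Total weighted distance at each candidate:
  P (0, 10): total = 2172
  Q (3, 4): total = 795
  R (10, 10): total = 3402
  S (9, 4): total = 1983
Minimum is at Q with total 795 blocks.

Q, total 795 blocks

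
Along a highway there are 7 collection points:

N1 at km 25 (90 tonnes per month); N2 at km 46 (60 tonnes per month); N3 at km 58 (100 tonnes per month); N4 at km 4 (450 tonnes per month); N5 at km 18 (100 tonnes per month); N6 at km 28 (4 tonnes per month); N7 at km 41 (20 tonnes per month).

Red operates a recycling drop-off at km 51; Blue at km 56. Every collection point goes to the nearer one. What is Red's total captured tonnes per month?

724

The indifferent point is the midpoint (51+56)/2 = 53.5; collection points left of it (closer to Red at 51) go to Red, those right go to Blue.
  N4 at 4 (w=450) → Red
  N5 at 18 (w=100) → Red
  N1 at 25 (w=90) → Red
  N6 at 28 (w=4) → Red
  N7 at 41 (w=20) → Red
  N2 at 46 (w=60) → Red
  N3 at 58 (w=100) → Blue
Red captures 724; Blue captures 100.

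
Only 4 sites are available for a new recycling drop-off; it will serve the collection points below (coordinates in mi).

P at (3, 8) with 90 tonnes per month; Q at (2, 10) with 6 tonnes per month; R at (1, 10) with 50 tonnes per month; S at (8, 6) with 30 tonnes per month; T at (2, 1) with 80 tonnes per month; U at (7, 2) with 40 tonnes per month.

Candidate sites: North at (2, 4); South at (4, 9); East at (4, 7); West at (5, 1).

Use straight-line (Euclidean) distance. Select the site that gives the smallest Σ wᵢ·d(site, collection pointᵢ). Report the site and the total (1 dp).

Total weighted distance at each candidate:
  North (2, 4): total = 1356.4
  South (4, 9): total = 1413.1
  East (4, 7): total = 1223.9
  West (5, 1): total = 1708.9
Minimum is at East with total 1223.9 mi.

East, total 1223.9 mi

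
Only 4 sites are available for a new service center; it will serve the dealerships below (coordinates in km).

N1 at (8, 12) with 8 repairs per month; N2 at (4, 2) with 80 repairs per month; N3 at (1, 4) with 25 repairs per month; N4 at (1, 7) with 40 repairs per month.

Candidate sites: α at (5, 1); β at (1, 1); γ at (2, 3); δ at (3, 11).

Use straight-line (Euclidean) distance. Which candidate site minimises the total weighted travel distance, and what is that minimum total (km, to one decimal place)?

γ, total 465.7 km

Total weighted distance at each candidate:
  α (5, 1): total = 617.8
  β (1, 1): total = 672.3
  γ (2, 3): total = 465.7
  δ (3, 11): total = 1126.1
Minimum is at γ with total 465.7 km.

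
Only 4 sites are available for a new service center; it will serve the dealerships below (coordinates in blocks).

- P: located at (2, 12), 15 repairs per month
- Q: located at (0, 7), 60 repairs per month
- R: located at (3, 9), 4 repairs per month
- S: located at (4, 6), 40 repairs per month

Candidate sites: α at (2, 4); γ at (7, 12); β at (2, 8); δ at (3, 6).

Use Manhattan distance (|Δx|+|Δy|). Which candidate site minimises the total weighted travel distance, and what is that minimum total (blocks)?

δ, total 397 blocks

Total weighted distance at each candidate:
  α (2, 4): total = 604
  γ (7, 12): total = 1183
  β (2, 8): total = 408
  δ (3, 6): total = 397
Minimum is at δ with total 397 blocks.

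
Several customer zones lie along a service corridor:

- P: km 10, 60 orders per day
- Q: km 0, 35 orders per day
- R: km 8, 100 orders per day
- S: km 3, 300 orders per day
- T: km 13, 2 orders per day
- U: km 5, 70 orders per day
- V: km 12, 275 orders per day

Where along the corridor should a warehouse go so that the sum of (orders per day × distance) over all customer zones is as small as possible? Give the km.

x = 8

For a sum of weighted absolute distances on a line, the optimum is the weighted median (not the mean). Total weight W = 842; half-weight = 421.
Sort by position and accumulate weight:
  km 0 (Q, w=35) → cum 35
  km 3 (S, w=300) → cum 335
  km 5 (U, w=70) → cum 405
  km 8 (R, w=100) → cum 505  ≥ 421 → median here
  km 10 (P, w=60) → cum 565
  km 12 (V, w=275) → cum 840
  km 13 (T, w=2) → cum 842
Optimal location: km 8.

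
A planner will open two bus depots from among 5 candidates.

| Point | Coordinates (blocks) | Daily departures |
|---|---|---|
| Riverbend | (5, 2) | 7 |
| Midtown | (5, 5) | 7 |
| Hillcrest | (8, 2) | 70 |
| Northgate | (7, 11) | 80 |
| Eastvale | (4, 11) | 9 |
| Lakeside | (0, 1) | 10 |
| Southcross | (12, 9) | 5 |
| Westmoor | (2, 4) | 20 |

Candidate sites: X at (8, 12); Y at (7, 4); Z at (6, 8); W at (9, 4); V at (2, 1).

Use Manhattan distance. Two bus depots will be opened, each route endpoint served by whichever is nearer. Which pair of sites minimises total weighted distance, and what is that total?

{X, Y}, total 699

Evaluate every pair (each demand assigned to the nearer of the two):
  {X, Y}: total = 699
  {X, W}: total = 787
  {Y, Z}: total = 859
  {X, V}: total = 887
  {Z, W}: total = 940
  {Z, V}: total = 1026
  {Y, V}: total = 1039
  {Y, W}: total = 1149
  {X, Z}: total = 1167
  {W, V}: total = 1221
Best pair: {X, Y} with total 699.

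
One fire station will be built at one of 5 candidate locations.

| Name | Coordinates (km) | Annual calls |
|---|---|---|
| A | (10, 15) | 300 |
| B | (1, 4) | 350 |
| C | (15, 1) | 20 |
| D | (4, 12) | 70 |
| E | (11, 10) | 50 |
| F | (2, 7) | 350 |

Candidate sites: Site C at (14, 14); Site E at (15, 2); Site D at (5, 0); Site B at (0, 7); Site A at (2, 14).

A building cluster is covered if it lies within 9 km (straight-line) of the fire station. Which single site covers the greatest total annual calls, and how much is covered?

Site B, covering 770

Coverage radius r = 9 km; a point is covered iff (Δx)²+(Δy)² ≤ 9² = 81.
  Site C (14, 14): covers {A, E} → 350
  Site E (15, 2): covers {C, E} → 70
  Site D (5, 0): covers {B, F} → 700
  Site B (0, 7): covers {B, D, F} → 770
  Site A (2, 14): covers {A, D, F} → 720
Maximum coverage at Site B: 770 annual calls.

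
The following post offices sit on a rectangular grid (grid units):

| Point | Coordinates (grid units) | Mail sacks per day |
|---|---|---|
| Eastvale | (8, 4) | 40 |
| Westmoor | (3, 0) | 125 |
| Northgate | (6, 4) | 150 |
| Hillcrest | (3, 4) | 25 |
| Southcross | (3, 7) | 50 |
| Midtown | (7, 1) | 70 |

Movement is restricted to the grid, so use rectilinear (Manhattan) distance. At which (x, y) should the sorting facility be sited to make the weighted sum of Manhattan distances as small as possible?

(6, 4)

Manhattan distance separates: Σwᵢ(|x−xᵢ|+|y−yᵢ|) = Σwᵢ|x−xᵢ| + Σwᵢ|y−yᵢ|, so x and y are optimised independently as 1-D weighted medians.
Total weight W = 460; half = 230.
x-coordinate, sorted with cumulative weight:
  x=3 (Westmoor, w=125) cum 125
  x=3 (Hillcrest, w=25) cum 150
  x=3 (Southcross, w=50) cum 200
  x=6 (Northgate, w=150) cum 350  ← median
  x=7 (Midtown, w=70) cum 420
  x=8 (Eastvale, w=40) cum 460
⇒ x* = 6
y-coordinate, sorted with cumulative weight:
  y=0 (Westmoor, w=125) cum 125
  y=1 (Midtown, w=70) cum 195
  y=4 (Eastvale, w=40) cum 235  ← median
  y=4 (Northgate, w=150) cum 385
  y=4 (Hillcrest, w=25) cum 410
  y=7 (Southcross, w=50) cum 460
⇒ y* = 4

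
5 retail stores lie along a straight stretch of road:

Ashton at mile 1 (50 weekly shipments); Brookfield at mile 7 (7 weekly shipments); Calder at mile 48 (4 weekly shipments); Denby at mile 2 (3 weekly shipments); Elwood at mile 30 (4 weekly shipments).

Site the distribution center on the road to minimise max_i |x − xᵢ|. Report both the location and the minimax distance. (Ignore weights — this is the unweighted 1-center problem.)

The 1-center on a line is the midpoint of the two extreme points: leftmost at 1, rightmost at 48.
Optimal location = (1 + 48)/2 = 24.5; maximum distance = (48 − 1)/2 = 23.5.

location 24.5, max distance 23.5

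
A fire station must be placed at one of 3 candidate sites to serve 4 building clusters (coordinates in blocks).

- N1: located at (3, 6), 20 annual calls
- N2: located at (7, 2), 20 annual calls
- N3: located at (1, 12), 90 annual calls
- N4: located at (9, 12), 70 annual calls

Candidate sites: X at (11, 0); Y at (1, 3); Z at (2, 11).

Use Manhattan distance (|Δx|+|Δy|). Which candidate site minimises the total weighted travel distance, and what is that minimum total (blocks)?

Total weighted distance at each candidate:
  X (11, 0): total = 3360
  Y (1, 3): total = 2240
  Z (2, 11): total = 1140
Minimum is at Z with total 1140 blocks.

Z, total 1140 blocks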